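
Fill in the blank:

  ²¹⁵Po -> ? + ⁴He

Pb-211

Conserve mass number: 215 = A + 4, so A = 211.
Conserve atomic number: 84 = Z + 2, so Z = 82.
Z = 82 is lead, so the species is ²¹¹Pb.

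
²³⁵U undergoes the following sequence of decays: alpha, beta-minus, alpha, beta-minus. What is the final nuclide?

Th-227

Start: (A, Z) = (235, 92).
After α: (231, 90).
After β⁻: (231, 91).
After α: (227, 89).
After β⁻: (227, 90).
Z = 90 is thorium.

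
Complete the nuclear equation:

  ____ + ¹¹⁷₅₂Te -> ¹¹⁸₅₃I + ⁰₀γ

proton

Conserve mass number: A + 117 = 118 + 0, so A = 1.
Conserve atomic number: Z + 52 = 53 + 0, so Z = 1.
A = 1 and Z = 1 is ¹₁H — a proton.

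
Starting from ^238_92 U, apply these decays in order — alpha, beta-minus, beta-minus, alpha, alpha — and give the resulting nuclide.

Start: (A, Z) = (238, 92).
After α: (234, 90).
After β⁻: (234, 91).
After β⁻: (234, 92).
After α: (230, 90).
After α: (226, 88).
Z = 88 is radium.

Ra-226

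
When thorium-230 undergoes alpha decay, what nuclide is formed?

Alpha decay: mass number changes by -4, atomic number by -2.
A: 230 − 4 = 226; Z: 90 − 2 = 88.
Z = 88 is radium, so the daughter is radium-226.

Ra-226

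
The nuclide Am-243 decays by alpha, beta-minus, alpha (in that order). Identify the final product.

Start: (A, Z) = (243, 95).
After α: (239, 93).
After β⁻: (239, 94).
After α: (235, 92).
Z = 92 is uranium.

U-235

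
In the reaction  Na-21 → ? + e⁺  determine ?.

Ne-21

Conserve mass number: 21 = A + 0, so A = 21.
Conserve atomic number: 11 = Z + 1, so Z = 10.
Z = 10 is neon, so the species is Ne-21.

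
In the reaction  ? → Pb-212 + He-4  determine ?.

Conserve mass number: A = 212 + 4, so A = 216.
Conserve atomic number: Z = 82 + 2, so Z = 84.
Z = 84 is polonium, so the species is Po-216.

Po-216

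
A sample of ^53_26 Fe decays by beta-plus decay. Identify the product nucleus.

Mn-53

Beta-plus decay: mass number changes by +0, atomic number by -1.
A: 53 = 53; Z: 26 − 1 = 25.
Z = 25 is manganese, so the daughter is ^53_25 Mn.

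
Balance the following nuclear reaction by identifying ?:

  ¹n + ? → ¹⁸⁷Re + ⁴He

Ir-190

Conserve mass number: 1 + A = 187 + 4, so A = 190.
Conserve atomic number: 0 + Z = 75 + 2, so Z = 77.
Z = 77 is iridium, so the species is ¹⁹⁰Ir.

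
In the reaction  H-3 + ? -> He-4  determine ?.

proton

Conserve mass number: 3 + A = 4, so A = 1.
Conserve atomic number: 1 + Z = 2, so Z = 1.
A = 1 and Z = 1 is H-1 — a proton.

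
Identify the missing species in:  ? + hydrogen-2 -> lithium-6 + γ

alpha particle

Conserve mass number: A + 2 = 6 + 0, so A = 4.
Conserve atomic number: Z + 1 = 3 + 0, so Z = 2.
A = 4 and Z = 2 is helium-4 — an alpha particle.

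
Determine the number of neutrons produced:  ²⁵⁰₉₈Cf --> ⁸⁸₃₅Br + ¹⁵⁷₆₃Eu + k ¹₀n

Conserve mass number: 250 = 88 + 157 + k, so k = 250 − 245 = 5.
Check atomic number: 98 = 35 + 63 + 0 = 98. ✓

5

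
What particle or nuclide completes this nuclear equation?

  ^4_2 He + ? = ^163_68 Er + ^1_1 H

Conserve mass number: 4 + A = 163 + 1, so A = 160.
Conserve atomic number: 2 + Z = 68 + 1, so Z = 67.
Z = 67 is holmium, so the species is ^160_67 Ho.

Ho-160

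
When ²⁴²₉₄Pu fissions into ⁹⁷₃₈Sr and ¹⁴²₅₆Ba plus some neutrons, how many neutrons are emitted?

3

Conserve mass number: 242 = 97 + 142 + k, so k = 242 − 239 = 3.
Check atomic number: 94 = 38 + 56 + 0 = 94. ✓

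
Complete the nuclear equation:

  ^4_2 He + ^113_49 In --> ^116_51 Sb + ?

Conserve mass number: 4 + 113 = 116 + A, so A = 1.
Conserve atomic number: 2 + 49 = 51 + Z, so Z = 0.
A = 1 and Z = 0 is ^1_0 n — a neutron.

neutron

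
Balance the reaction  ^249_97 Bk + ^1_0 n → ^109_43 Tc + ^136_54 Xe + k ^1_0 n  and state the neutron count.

5

Conserve mass number: 250 = 109 + 136 + k, so k = 250 − 245 = 5.
Check atomic number: 97 = 43 + 54 + 0 = 97. ✓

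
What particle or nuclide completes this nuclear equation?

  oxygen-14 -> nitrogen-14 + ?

Conserve mass number: 14 = 14 + A, so A = 0.
Conserve atomic number: 8 = 7 + Z, so Z = 1.
A = 0 and Z = 1 is e⁺ — a positron.

positron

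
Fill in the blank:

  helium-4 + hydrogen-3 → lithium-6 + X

neutron

Conserve mass number: 4 + 3 = 6 + A, so A = 1.
Conserve atomic number: 2 + 1 = 3 + Z, so Z = 0.
A = 1 and Z = 0 is neutron — a neutron.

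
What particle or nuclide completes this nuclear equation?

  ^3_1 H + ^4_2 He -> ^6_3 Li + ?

neutron

Conserve mass number: 3 + 4 = 6 + A, so A = 1.
Conserve atomic number: 1 + 2 = 3 + Z, so Z = 0.
A = 1 and Z = 0 is ^1_0 n — a neutron.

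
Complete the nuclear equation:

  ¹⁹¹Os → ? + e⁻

Conserve mass number: 191 = A + 0, so A = 191.
Conserve atomic number: 76 = Z − 1, so Z = 77.
Z = 77 is iridium, so the species is ¹⁹¹Ir.

Ir-191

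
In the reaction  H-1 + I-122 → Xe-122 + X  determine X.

Conserve mass number: 1 + 122 = 122 + A, so A = 1.
Conserve atomic number: 1 + 53 = 54 + Z, so Z = 0.
A = 1 and Z = 0 is n — a neutron.

neutron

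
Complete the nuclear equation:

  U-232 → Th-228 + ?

alpha particle

Conserve mass number: 232 = 228 + A, so A = 4.
Conserve atomic number: 92 = 90 + Z, so Z = 2.
A = 4 and Z = 2 is He-4 — an alpha particle.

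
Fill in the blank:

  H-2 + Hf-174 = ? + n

Ta-175

Conserve mass number: 2 + 174 = A + 1, so A = 175.
Conserve atomic number: 1 + 72 = Z + 0, so Z = 73.
Z = 73 is tantalum, so the species is Ta-175.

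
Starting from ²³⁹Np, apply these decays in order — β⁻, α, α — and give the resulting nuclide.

Th-231

Start: (A, Z) = (239, 93).
After β⁻: (239, 94).
After α: (235, 92).
After α: (231, 90).
Z = 90 is thorium.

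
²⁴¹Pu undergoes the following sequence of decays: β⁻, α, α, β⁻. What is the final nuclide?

U-233

Start: (A, Z) = (241, 94).
After β⁻: (241, 95).
After α: (237, 93).
After α: (233, 91).
After β⁻: (233, 92).
Z = 92 is uranium.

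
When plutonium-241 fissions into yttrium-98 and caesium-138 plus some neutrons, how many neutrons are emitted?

Conserve mass number: 241 = 98 + 138 + k, so k = 241 − 236 = 5.
Check atomic number: 94 = 39 + 55 + 0 = 94. ✓

5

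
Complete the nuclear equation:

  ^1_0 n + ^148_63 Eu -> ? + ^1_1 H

Sm-148

Conserve mass number: 1 + 148 = A + 1, so A = 148.
Conserve atomic number: 0 + 63 = Z + 1, so Z = 62.
Z = 62 is samarium, so the species is ^148_62 Sm.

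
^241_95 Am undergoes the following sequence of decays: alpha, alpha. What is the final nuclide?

Pa-233

Start: (A, Z) = (241, 95).
After α: (237, 93).
After α: (233, 91).
Z = 91 is protactinium.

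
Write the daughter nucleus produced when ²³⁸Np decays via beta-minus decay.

Beta-minus decay: mass number changes by +0, atomic number by +1.
A: 238 = 238; Z: 93 + 1 = 94.
Z = 94 is plutonium, so the daughter is ²³⁸Pu.

Pu-238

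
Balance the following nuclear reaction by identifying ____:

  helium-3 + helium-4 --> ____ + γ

Be-7

Conserve mass number: 3 + 4 = A + 0, so A = 7.
Conserve atomic number: 2 + 2 = Z + 0, so Z = 4.
Z = 4 is beryllium, so the species is beryllium-7.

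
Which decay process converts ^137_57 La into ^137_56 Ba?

ΔA = 137 − 137 = 0; ΔZ = 56 − 57 = -1.
A is unchanged and Z drops by 1 — a proton has become a neutron (β⁺ emission or electron capture).

beta-plus decay or electron capture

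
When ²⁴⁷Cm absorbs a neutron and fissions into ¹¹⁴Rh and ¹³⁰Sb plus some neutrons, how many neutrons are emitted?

4

Conserve mass number: 248 = 114 + 130 + k, so k = 248 − 244 = 4.
Check atomic number: 96 = 45 + 51 + 0 = 96. ✓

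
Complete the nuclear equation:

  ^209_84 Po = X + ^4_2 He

Conserve mass number: 209 = A + 4, so A = 205.
Conserve atomic number: 84 = Z + 2, so Z = 82.
Z = 82 is lead, so the species is ^205_82 Pb.

Pb-205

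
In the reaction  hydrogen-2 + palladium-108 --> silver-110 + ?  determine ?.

gamma ray

Conserve mass number: 2 + 108 = 110 + A, so A = 0.
Conserve atomic number: 1 + 46 = 47 + Z, so Z = 0.
A = 0 and Z = 0 is γ — a gamma ray.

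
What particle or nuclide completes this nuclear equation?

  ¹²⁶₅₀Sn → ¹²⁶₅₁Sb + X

beta-minus particle

Conserve mass number: 126 = 126 + A, so A = 0.
Conserve atomic number: 50 = 51 + Z, so Z = -1.
A = 0 and Z = -1 is ⁰₋₁e — a beta-minus particle.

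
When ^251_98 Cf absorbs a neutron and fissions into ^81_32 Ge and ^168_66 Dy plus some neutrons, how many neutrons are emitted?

3

Conserve mass number: 252 = 81 + 168 + k, so k = 252 − 249 = 3.
Check atomic number: 98 = 32 + 66 + 0 = 98. ✓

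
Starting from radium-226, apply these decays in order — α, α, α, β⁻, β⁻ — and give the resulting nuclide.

Start: (A, Z) = (226, 88).
After α: (222, 86).
After α: (218, 84).
After α: (214, 82).
After β⁻: (214, 83).
After β⁻: (214, 84).
Z = 84 is polonium.

Po-214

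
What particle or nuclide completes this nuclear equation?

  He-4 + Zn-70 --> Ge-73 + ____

neutron

Conserve mass number: 4 + 70 = 73 + A, so A = 1.
Conserve atomic number: 2 + 30 = 32 + Z, so Z = 0.
A = 1 and Z = 0 is n — a neutron.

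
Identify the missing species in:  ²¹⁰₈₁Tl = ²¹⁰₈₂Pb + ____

Conserve mass number: 210 = 210 + A, so A = 0.
Conserve atomic number: 81 = 82 + Z, so Z = -1.
A = 0 and Z = -1 is ⁰₋₁e — a beta-minus particle.

beta-minus particle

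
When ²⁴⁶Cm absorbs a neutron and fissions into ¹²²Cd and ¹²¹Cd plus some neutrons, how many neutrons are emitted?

Conserve mass number: 247 = 122 + 121 + k, so k = 247 − 243 = 4.
Check atomic number: 96 = 48 + 48 + 0 = 96. ✓

4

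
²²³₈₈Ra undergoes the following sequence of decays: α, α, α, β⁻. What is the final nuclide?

Bi-211

Start: (A, Z) = (223, 88).
After α: (219, 86).
After α: (215, 84).
After α: (211, 82).
After β⁻: (211, 83).
Z = 83 is bismuth.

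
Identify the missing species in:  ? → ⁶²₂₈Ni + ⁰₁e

Conserve mass number: A = 62 + 0, so A = 62.
Conserve atomic number: Z = 28 + 1, so Z = 29.
Z = 29 is copper, so the species is ⁶²₂₉Cu.

Cu-62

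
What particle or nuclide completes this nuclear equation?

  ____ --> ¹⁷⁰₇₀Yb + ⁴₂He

Conserve mass number: A = 170 + 4, so A = 174.
Conserve atomic number: Z = 70 + 2, so Z = 72.
Z = 72 is hafnium, so the species is ¹⁷⁴₇₂Hf.

Hf-174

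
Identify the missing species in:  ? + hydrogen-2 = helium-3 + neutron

Conserve mass number: A + 2 = 3 + 1, so A = 2.
Conserve atomic number: Z + 1 = 2 + 0, so Z = 1.
A = 2 and Z = 1 is hydrogen-2 — a deuteron.

deuteron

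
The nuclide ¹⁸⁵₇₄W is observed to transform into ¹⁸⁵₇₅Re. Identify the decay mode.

ΔA = 185 − 185 = 0; ΔZ = 75 − 74 = +1.
A is unchanged and Z rises by 1 — a neutron has become a proton (β⁻ decay).

beta-minus decay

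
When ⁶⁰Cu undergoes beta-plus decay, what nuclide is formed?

Ni-60

Beta-plus decay: mass number changes by +0, atomic number by -1.
A: 60 = 60; Z: 29 − 1 = 28.
Z = 28 is nickel, so the daughter is ⁶⁰Ni.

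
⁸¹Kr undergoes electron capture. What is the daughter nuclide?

Electron capture: mass number changes by +0, atomic number by -1.
A: 81 = 81; Z: 36 − 1 = 35.
Z = 35 is bromine, so the daughter is ⁸¹Br.

Br-81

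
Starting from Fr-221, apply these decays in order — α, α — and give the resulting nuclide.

Bi-213

Start: (A, Z) = (221, 87).
After α: (217, 85).
After α: (213, 83).
Z = 83 is bismuth.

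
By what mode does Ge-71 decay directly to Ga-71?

beta-plus decay or electron capture

ΔA = 71 − 71 = 0; ΔZ = 31 − 32 = -1.
A is unchanged and Z drops by 1 — a proton has become a neutron (β⁺ emission or electron capture).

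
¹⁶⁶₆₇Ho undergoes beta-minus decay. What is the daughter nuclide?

Er-166

Beta-minus decay: mass number changes by +0, atomic number by +1.
A: 166 = 166; Z: 67 + 1 = 68.
Z = 68 is erbium, so the daughter is ¹⁶⁶₆₈Er.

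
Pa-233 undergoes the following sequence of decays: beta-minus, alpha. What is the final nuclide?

Start: (A, Z) = (233, 91).
After β⁻: (233, 92).
After α: (229, 90).
Z = 90 is thorium.

Th-229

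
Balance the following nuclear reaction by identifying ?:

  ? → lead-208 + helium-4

Conserve mass number: A = 208 + 4, so A = 212.
Conserve atomic number: Z = 82 + 2, so Z = 84.
Z = 84 is polonium, so the species is polonium-212.

Po-212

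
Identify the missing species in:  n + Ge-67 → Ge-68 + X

gamma ray

Conserve mass number: 1 + 67 = 68 + A, so A = 0.
Conserve atomic number: 0 + 32 = 32 + Z, so Z = 0.
A = 0 and Z = 0 is γ — a gamma ray.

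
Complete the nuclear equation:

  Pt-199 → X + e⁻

Au-199

Conserve mass number: 199 = A + 0, so A = 199.
Conserve atomic number: 78 = Z − 1, so Z = 79.
Z = 79 is gold, so the species is Au-199.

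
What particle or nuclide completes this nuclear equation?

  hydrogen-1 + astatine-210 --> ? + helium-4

Po-207

Conserve mass number: 1 + 210 = A + 4, so A = 207.
Conserve atomic number: 1 + 85 = Z + 2, so Z = 84.
Z = 84 is polonium, so the species is polonium-207.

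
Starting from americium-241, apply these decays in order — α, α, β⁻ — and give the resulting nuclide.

Start: (A, Z) = (241, 95).
After α: (237, 93).
After α: (233, 91).
After β⁻: (233, 92).
Z = 92 is uranium.

U-233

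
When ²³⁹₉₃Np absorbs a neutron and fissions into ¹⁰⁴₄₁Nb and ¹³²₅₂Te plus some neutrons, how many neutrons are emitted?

4

Conserve mass number: 240 = 104 + 132 + k, so k = 240 − 236 = 4.
Check atomic number: 93 = 41 + 52 + 0 = 93. ✓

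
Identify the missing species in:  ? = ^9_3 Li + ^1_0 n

Conserve mass number: A = 9 + 1, so A = 10.
Conserve atomic number: Z = 3 + 0, so Z = 3.
Z = 3 is lithium, so the species is ^10_3 Li.

Li-10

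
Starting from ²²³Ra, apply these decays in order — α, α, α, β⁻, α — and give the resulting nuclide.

Tl-207

Start: (A, Z) = (223, 88).
After α: (219, 86).
After α: (215, 84).
After α: (211, 82).
After β⁻: (211, 83).
After α: (207, 81).
Z = 81 is thallium.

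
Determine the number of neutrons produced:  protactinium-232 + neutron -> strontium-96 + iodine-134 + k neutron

Conserve mass number: 233 = 96 + 134 + k, so k = 233 − 230 = 3.
Check atomic number: 91 = 38 + 53 + 0 = 91. ✓

3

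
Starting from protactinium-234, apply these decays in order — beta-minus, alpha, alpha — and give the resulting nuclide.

Ra-226

Start: (A, Z) = (234, 91).
After β⁻: (234, 92).
After α: (230, 90).
After α: (226, 88).
Z = 88 is radium.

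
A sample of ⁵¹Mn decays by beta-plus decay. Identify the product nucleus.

Beta-plus decay: mass number changes by +0, atomic number by -1.
A: 51 = 51; Z: 25 − 1 = 24.
Z = 24 is chromium, so the daughter is ⁵¹Cr.

Cr-51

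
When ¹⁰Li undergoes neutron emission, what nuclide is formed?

Neutron emission: mass number changes by -1, atomic number by +0.
A: 10 − 1 = 9; Z: 3 = 3.
Z = 3 is lithium, so the daughter is ⁹Li.

Li-9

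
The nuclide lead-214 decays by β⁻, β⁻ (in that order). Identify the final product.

Start: (A, Z) = (214, 82).
After β⁻: (214, 83).
After β⁻: (214, 84).
Z = 84 is polonium.

Po-214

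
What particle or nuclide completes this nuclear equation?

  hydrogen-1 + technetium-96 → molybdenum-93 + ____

Conserve mass number: 1 + 96 = 93 + A, so A = 4.
Conserve atomic number: 1 + 43 = 42 + Z, so Z = 2.
A = 4 and Z = 2 is helium-4 — an alpha particle.

alpha particle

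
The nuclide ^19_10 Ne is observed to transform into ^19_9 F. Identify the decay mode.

beta-plus decay or electron capture

ΔA = 19 − 19 = 0; ΔZ = 9 − 10 = -1.
A is unchanged and Z drops by 1 — a proton has become a neutron (β⁺ emission or electron capture).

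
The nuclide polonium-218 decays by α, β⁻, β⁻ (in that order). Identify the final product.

Po-214

Start: (A, Z) = (218, 84).
After α: (214, 82).
After β⁻: (214, 83).
After β⁻: (214, 84).
Z = 84 is polonium.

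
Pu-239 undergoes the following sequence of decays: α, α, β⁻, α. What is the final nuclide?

Ac-227

Start: (A, Z) = (239, 94).
After α: (235, 92).
After α: (231, 90).
After β⁻: (231, 91).
After α: (227, 89).
Z = 89 is actinium.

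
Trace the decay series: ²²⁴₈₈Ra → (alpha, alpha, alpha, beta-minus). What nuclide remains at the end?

Bi-212

Start: (A, Z) = (224, 88).
After α: (220, 86).
After α: (216, 84).
After α: (212, 82).
After β⁻: (212, 83).
Z = 83 is bismuth.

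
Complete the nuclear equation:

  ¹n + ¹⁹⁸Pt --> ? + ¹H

Conserve mass number: 1 + 198 = A + 1, so A = 198.
Conserve atomic number: 0 + 78 = Z + 1, so Z = 77.
Z = 77 is iridium, so the species is ¹⁹⁸Ir.

Ir-198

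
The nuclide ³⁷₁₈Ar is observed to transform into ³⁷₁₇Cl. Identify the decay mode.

ΔA = 37 − 37 = 0; ΔZ = 17 − 18 = -1.
A is unchanged and Z drops by 1 — a proton has become a neutron (β⁺ emission or electron capture).

beta-plus decay or electron capture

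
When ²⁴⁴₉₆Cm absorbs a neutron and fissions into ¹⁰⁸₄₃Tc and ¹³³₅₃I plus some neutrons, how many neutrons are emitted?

4

Conserve mass number: 245 = 108 + 133 + k, so k = 245 − 241 = 4.
Check atomic number: 96 = 43 + 53 + 0 = 96. ✓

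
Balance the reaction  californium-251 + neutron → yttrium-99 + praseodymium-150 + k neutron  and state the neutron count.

3

Conserve mass number: 252 = 99 + 150 + k, so k = 252 − 249 = 3.
Check atomic number: 98 = 39 + 59 + 0 = 98. ✓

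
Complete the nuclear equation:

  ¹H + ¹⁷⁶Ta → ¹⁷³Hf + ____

Conserve mass number: 1 + 176 = 173 + A, so A = 4.
Conserve atomic number: 1 + 73 = 72 + Z, so Z = 2.
A = 4 and Z = 2 is ⁴He — an alpha particle.

alpha particle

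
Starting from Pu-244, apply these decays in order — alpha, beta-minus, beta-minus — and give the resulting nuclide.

Pu-240

Start: (A, Z) = (244, 94).
After α: (240, 92).
After β⁻: (240, 93).
After β⁻: (240, 94).
Z = 94 is plutonium.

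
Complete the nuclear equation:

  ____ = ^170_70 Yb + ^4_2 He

Hf-174

Conserve mass number: A = 170 + 4, so A = 174.
Conserve atomic number: Z = 70 + 2, so Z = 72.
Z = 72 is hafnium, so the species is ^174_72 Hf.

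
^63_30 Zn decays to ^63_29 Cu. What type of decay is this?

beta-plus decay or electron capture

ΔA = 63 − 63 = 0; ΔZ = 29 − 30 = -1.
A is unchanged and Z drops by 1 — a proton has become a neutron (β⁺ emission or electron capture).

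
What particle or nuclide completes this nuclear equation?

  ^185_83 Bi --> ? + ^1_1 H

Conserve mass number: 185 = A + 1, so A = 184.
Conserve atomic number: 83 = Z + 1, so Z = 82.
Z = 82 is lead, so the species is ^184_82 Pb.

Pb-184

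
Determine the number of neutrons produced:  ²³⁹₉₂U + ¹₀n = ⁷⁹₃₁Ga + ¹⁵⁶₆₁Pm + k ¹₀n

Conserve mass number: 240 = 79 + 156 + k, so k = 240 − 235 = 5.
Check atomic number: 92 = 31 + 61 + 0 = 92. ✓

5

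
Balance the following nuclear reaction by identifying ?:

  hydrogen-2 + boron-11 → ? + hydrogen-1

Conserve mass number: 2 + 11 = A + 1, so A = 12.
Conserve atomic number: 1 + 5 = Z + 1, so Z = 5.
Z = 5 is boron, so the species is boron-12.

B-12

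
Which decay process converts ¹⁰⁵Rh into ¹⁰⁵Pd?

ΔA = 105 − 105 = 0; ΔZ = 46 − 45 = +1.
A is unchanged and Z rises by 1 — a neutron has become a proton (β⁻ decay).

beta-minus decay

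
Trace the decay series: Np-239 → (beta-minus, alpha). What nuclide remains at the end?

Start: (A, Z) = (239, 93).
After β⁻: (239, 94).
After α: (235, 92).
Z = 92 is uranium.

U-235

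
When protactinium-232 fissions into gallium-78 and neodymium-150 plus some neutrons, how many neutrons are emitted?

4

Conserve mass number: 232 = 78 + 150 + k, so k = 232 − 228 = 4.
Check atomic number: 91 = 31 + 60 + 0 = 91. ✓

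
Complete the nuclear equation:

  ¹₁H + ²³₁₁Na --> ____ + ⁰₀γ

Mg-24

Conserve mass number: 1 + 23 = A + 0, so A = 24.
Conserve atomic number: 1 + 11 = Z + 0, so Z = 12.
Z = 12 is magnesium, so the species is ²⁴₁₂Mg.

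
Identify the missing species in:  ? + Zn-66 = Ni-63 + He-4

Conserve mass number: A + 66 = 63 + 4, so A = 1.
Conserve atomic number: Z + 30 = 28 + 2, so Z = 0.
A = 1 and Z = 0 is n — a neutron.

neutron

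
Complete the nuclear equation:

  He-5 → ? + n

He-4

Conserve mass number: 5 = A + 1, so A = 4.
Conserve atomic number: 2 = Z + 0, so Z = 2.
A = 4 and Z = 2 is He-4 — an alpha particle.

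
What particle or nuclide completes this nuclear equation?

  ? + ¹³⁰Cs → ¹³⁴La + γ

Conserve mass number: A + 130 = 134 + 0, so A = 4.
Conserve atomic number: Z + 55 = 57 + 0, so Z = 2.
A = 4 and Z = 2 is ⁴He — an alpha particle.

alpha particle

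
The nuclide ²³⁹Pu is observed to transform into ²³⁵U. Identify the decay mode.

alpha decay

ΔA = 235 − 239 = -4; ΔZ = 92 − 94 = -2.
A drops by 4 and Z drops by 2 — the signature of alpha emission.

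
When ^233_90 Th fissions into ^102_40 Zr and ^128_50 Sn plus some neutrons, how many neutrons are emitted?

3

Conserve mass number: 233 = 102 + 128 + k, so k = 233 − 230 = 3.
Check atomic number: 90 = 40 + 50 + 0 = 90. ✓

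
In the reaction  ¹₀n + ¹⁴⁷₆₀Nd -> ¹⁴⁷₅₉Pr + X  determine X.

proton

Conserve mass number: 1 + 147 = 147 + A, so A = 1.
Conserve atomic number: 0 + 60 = 59 + Z, so Z = 1.
A = 1 and Z = 1 is ¹₁H — a proton.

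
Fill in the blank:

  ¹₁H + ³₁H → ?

He-4

Conserve mass number: 1 + 3 = A, so A = 4.
Conserve atomic number: 1 + 1 = Z, so Z = 2.
A = 4 and Z = 2 is ⁴₂He — an alpha particle.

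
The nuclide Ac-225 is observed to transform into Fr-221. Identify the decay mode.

ΔA = 221 − 225 = -4; ΔZ = 87 − 89 = -2.
A drops by 4 and Z drops by 2 — the signature of alpha emission.

alpha decay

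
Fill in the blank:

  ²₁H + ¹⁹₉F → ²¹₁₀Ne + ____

Conserve mass number: 2 + 19 = 21 + A, so A = 0.
Conserve atomic number: 1 + 9 = 10 + Z, so Z = 0.
A = 0 and Z = 0 is ⁰₀γ — a gamma ray.

gamma ray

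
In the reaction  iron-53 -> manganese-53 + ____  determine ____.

positron

Conserve mass number: 53 = 53 + A, so A = 0.
Conserve atomic number: 26 = 25 + Z, so Z = 1.
A = 0 and Z = 1 is e⁺ — a positron.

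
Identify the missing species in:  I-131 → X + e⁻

Xe-131

Conserve mass number: 131 = A + 0, so A = 131.
Conserve atomic number: 53 = Z − 1, so Z = 54.
Z = 54 is xenon, so the species is Xe-131.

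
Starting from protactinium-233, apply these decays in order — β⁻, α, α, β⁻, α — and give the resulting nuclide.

Fr-221

Start: (A, Z) = (233, 91).
After β⁻: (233, 92).
After α: (229, 90).
After α: (225, 88).
After β⁻: (225, 89).
After α: (221, 87).
Z = 87 is francium.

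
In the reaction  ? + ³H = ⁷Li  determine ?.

Conserve mass number: A + 3 = 7, so A = 4.
Conserve atomic number: Z + 1 = 3, so Z = 2.
A = 4 and Z = 2 is ⁴He — an alpha particle.

alpha particle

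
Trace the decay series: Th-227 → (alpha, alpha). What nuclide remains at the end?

Rn-219

Start: (A, Z) = (227, 90).
After α: (223, 88).
After α: (219, 86).
Z = 86 is radon.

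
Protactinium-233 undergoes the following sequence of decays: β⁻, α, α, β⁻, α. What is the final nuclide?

Fr-221

Start: (A, Z) = (233, 91).
After β⁻: (233, 92).
After α: (229, 90).
After α: (225, 88).
After β⁻: (225, 89).
After α: (221, 87).
Z = 87 is francium.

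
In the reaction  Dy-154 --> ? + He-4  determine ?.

Gd-150

Conserve mass number: 154 = A + 4, so A = 150.
Conserve atomic number: 66 = Z + 2, so Z = 64.
Z = 64 is gadolinium, so the species is Gd-150.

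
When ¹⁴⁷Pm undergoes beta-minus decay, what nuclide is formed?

Sm-147

Beta-minus decay: mass number changes by +0, atomic number by +1.
A: 147 = 147; Z: 61 + 1 = 62.
Z = 62 is samarium, so the daughter is ¹⁴⁷Sm.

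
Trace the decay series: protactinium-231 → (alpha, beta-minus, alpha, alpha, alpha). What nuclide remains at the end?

Start: (A, Z) = (231, 91).
After α: (227, 89).
After β⁻: (227, 90).
After α: (223, 88).
After α: (219, 86).
After α: (215, 84).
Z = 84 is polonium.

Po-215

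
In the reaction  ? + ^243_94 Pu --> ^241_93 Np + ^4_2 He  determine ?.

deuteron

Conserve mass number: A + 243 = 241 + 4, so A = 2.
Conserve atomic number: Z + 94 = 93 + 2, so Z = 1.
A = 2 and Z = 1 is ^2_1 H — a deuteron.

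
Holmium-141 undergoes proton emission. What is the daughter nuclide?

Dy-140

Proton emission: mass number changes by -1, atomic number by -1.
A: 141 − 1 = 140; Z: 67 − 1 = 66.
Z = 66 is dysprosium, so the daughter is dysprosium-140.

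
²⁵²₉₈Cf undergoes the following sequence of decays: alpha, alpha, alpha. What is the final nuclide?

U-240

Start: (A, Z) = (252, 98).
After α: (248, 96).
After α: (244, 94).
After α: (240, 92).
Z = 92 is uranium.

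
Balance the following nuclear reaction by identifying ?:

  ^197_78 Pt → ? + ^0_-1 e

Conserve mass number: 197 = A + 0, so A = 197.
Conserve atomic number: 78 = Z − 1, so Z = 79.
Z = 79 is gold, so the species is ^197_79 Au.

Au-197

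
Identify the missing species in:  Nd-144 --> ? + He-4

Conserve mass number: 144 = A + 4, so A = 140.
Conserve atomic number: 60 = Z + 2, so Z = 58.
Z = 58 is cerium, so the species is Ce-140.

Ce-140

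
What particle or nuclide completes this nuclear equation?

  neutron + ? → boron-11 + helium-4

N-14

Conserve mass number: 1 + A = 11 + 4, so A = 14.
Conserve atomic number: 0 + Z = 5 + 2, so Z = 7.
Z = 7 is nitrogen, so the species is nitrogen-14.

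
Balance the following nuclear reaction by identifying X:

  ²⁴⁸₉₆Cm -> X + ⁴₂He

Conserve mass number: 248 = A + 4, so A = 244.
Conserve atomic number: 96 = Z + 2, so Z = 94.
Z = 94 is plutonium, so the species is ²⁴⁴₉₄Pu.

Pu-244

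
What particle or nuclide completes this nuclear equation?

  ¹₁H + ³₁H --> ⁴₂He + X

gamma ray

Conserve mass number: 1 + 3 = 4 + A, so A = 0.
Conserve atomic number: 1 + 1 = 2 + Z, so Z = 0.
A = 0 and Z = 0 is ⁰₀γ — a gamma ray.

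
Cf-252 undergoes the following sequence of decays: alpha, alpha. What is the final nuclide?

Pu-244

Start: (A, Z) = (252, 98).
After α: (248, 96).
After α: (244, 94).
Z = 94 is plutonium.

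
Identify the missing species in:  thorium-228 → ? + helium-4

Ra-224

Conserve mass number: 228 = A + 4, so A = 224.
Conserve atomic number: 90 = Z + 2, so Z = 88.
Z = 88 is radium, so the species is radium-224.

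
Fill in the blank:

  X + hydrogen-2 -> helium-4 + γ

Conserve mass number: A + 2 = 4 + 0, so A = 2.
Conserve atomic number: Z + 1 = 2 + 0, so Z = 1.
A = 2 and Z = 1 is hydrogen-2 — a deuteron.

deuteron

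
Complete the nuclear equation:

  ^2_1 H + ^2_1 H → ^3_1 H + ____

proton

Conserve mass number: 2 + 2 = 3 + A, so A = 1.
Conserve atomic number: 1 + 1 = 1 + Z, so Z = 1.
A = 1 and Z = 1 is ^1_1 H — a proton.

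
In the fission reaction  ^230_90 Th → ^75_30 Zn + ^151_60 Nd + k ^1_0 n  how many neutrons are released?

Conserve mass number: 230 = 75 + 151 + k, so k = 230 − 226 = 4.
Check atomic number: 90 = 30 + 60 + 0 = 90. ✓

4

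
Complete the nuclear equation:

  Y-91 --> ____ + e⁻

Conserve mass number: 91 = A + 0, so A = 91.
Conserve atomic number: 39 = Z − 1, so Z = 40.
Z = 40 is zirconium, so the species is Zr-91.

Zr-91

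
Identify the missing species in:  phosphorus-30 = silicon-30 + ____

Conserve mass number: 30 = 30 + A, so A = 0.
Conserve atomic number: 15 = 14 + Z, so Z = 1.
A = 0 and Z = 1 is e⁺ — a positron.

positron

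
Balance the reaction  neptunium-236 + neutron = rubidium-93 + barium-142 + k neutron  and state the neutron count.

2

Conserve mass number: 237 = 93 + 142 + k, so k = 237 − 235 = 2.
Check atomic number: 93 = 37 + 56 + 0 = 93. ✓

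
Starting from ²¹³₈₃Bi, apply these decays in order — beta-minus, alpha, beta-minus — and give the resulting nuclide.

Bi-209

Start: (A, Z) = (213, 83).
After β⁻: (213, 84).
After α: (209, 82).
After β⁻: (209, 83).
Z = 83 is bismuth.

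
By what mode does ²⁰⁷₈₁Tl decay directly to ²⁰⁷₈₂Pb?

beta-minus decay

ΔA = 207 − 207 = 0; ΔZ = 82 − 81 = +1.
A is unchanged and Z rises by 1 — a neutron has become a proton (β⁻ decay).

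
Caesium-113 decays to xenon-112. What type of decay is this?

ΔA = 112 − 113 = -1; ΔZ = 54 − 55 = -1.
A drops by 1 and Z drops by 1 — a proton was emitted.

proton emission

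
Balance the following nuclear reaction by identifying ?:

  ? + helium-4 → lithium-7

triton

Conserve mass number: A + 4 = 7, so A = 3.
Conserve atomic number: Z + 2 = 3, so Z = 1.
A = 3 and Z = 1 is hydrogen-3 — a triton.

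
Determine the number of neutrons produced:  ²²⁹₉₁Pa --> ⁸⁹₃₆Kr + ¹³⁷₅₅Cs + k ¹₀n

Conserve mass number: 229 = 89 + 137 + k, so k = 229 − 226 = 3.
Check atomic number: 91 = 36 + 55 + 0 = 91. ✓

3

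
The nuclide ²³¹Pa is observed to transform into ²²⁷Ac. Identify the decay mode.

ΔA = 227 − 231 = -4; ΔZ = 89 − 91 = -2.
A drops by 4 and Z drops by 2 — the signature of alpha emission.

alpha decay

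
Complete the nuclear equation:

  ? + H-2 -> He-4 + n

Conserve mass number: A + 2 = 4 + 1, so A = 3.
Conserve atomic number: Z + 1 = 2 + 0, so Z = 1.
A = 3 and Z = 1 is H-3 — a triton.

triton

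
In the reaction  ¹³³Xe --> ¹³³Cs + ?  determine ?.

beta-minus particle

Conserve mass number: 133 = 133 + A, so A = 0.
Conserve atomic number: 54 = 55 + Z, so Z = -1.
A = 0 and Z = -1 is e⁻ — a beta-minus particle.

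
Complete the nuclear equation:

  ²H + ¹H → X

He-3

Conserve mass number: 2 + 1 = A, so A = 3.
Conserve atomic number: 1 + 1 = Z, so Z = 2.
Z = 2 is helium, so the species is ³He.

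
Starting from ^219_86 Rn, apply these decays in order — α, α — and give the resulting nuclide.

Pb-211

Start: (A, Z) = (219, 86).
After α: (215, 84).
After α: (211, 82).
Z = 82 is lead.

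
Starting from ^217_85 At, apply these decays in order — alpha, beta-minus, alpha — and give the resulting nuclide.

Pb-209

Start: (A, Z) = (217, 85).
After α: (213, 83).
After β⁻: (213, 84).
After α: (209, 82).
Z = 82 is lead.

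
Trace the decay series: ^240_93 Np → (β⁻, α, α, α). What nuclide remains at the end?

Start: (A, Z) = (240, 93).
After β⁻: (240, 94).
After α: (236, 92).
After α: (232, 90).
After α: (228, 88).
Z = 88 is radium.

Ra-228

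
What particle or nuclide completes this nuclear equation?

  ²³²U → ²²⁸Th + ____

Conserve mass number: 232 = 228 + A, so A = 4.
Conserve atomic number: 92 = 90 + Z, so Z = 2.
A = 4 and Z = 2 is ⁴He — an alpha particle.

alpha particle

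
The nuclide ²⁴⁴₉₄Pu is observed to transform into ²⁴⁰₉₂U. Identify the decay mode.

alpha decay

ΔA = 240 − 244 = -4; ΔZ = 92 − 94 = -2.
A drops by 4 and Z drops by 2 — the signature of alpha emission.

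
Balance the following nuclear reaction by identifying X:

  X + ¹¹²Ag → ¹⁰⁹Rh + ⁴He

Conserve mass number: A + 112 = 109 + 4, so A = 1.
Conserve atomic number: Z + 47 = 45 + 2, so Z = 0.
A = 1 and Z = 0 is ¹n — a neutron.

neutron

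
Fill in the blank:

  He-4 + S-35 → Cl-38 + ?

proton

Conserve mass number: 4 + 35 = 38 + A, so A = 1.
Conserve atomic number: 2 + 16 = 17 + Z, so Z = 1.
A = 1 and Z = 1 is H-1 — a proton.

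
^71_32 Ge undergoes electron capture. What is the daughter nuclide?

Electron capture: mass number changes by +0, atomic number by -1.
A: 71 = 71; Z: 32 − 1 = 31.
Z = 31 is gallium, so the daughter is ^71_31 Ga.

Ga-71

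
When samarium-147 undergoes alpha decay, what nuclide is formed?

Alpha decay: mass number changes by -4, atomic number by -2.
A: 147 − 4 = 143; Z: 62 − 2 = 60.
Z = 60 is neodymium, so the daughter is neodymium-143.

Nd-143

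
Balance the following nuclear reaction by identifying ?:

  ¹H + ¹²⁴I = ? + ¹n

Conserve mass number: 1 + 124 = A + 1, so A = 124.
Conserve atomic number: 1 + 53 = Z + 0, so Z = 54.
Z = 54 is xenon, so the species is ¹²⁴Xe.

Xe-124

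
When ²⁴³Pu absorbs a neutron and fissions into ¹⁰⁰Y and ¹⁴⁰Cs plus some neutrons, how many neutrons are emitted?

4

Conserve mass number: 244 = 100 + 140 + k, so k = 244 − 240 = 4.
Check atomic number: 94 = 39 + 55 + 0 = 94. ✓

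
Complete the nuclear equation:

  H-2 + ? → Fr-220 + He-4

Ra-222

Conserve mass number: 2 + A = 220 + 4, so A = 222.
Conserve atomic number: 1 + Z = 87 + 2, so Z = 88.
Z = 88 is radium, so the species is Ra-222.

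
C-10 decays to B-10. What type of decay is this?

ΔA = 10 − 10 = 0; ΔZ = 5 − 6 = -1.
A is unchanged and Z drops by 1 — a proton has become a neutron (β⁺ emission or electron capture).

beta-plus decay or electron capture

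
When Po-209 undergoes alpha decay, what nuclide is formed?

Alpha decay: mass number changes by -4, atomic number by -2.
A: 209 − 4 = 205; Z: 84 − 2 = 82.
Z = 82 is lead, so the daughter is Pb-205.

Pb-205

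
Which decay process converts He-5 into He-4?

ΔA = 4 − 5 = -1; ΔZ = 2 − 2 = +0.
A drops by 1 with Z unchanged — a neutron was emitted.

neutron emission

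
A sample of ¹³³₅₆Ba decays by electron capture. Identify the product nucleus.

Electron capture: mass number changes by +0, atomic number by -1.
A: 133 = 133; Z: 56 − 1 = 55.
Z = 55 is caesium, so the daughter is ¹³³₅₅Cs.

Cs-133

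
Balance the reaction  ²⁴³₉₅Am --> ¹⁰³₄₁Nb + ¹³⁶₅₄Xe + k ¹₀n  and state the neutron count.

Conserve mass number: 243 = 103 + 136 + k, so k = 243 − 239 = 4.
Check atomic number: 95 = 41 + 54 + 0 = 95. ✓

4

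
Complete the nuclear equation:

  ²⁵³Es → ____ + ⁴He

Bk-249

Conserve mass number: 253 = A + 4, so A = 249.
Conserve atomic number: 99 = Z + 2, so Z = 97.
Z = 97 is berkelium, so the species is ²⁴⁹Bk.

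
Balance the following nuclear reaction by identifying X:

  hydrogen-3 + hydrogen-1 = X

Conserve mass number: 3 + 1 = A, so A = 4.
Conserve atomic number: 1 + 1 = Z, so Z = 2.
A = 4 and Z = 2 is helium-4 — an alpha particle.

He-4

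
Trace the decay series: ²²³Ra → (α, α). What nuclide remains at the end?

Start: (A, Z) = (223, 88).
After α: (219, 86).
After α: (215, 84).
Z = 84 is polonium.

Po-215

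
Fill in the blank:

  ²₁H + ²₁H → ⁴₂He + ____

gamma ray

Conserve mass number: 2 + 2 = 4 + A, so A = 0.
Conserve atomic number: 1 + 1 = 2 + Z, so Z = 0.
A = 0 and Z = 0 is ⁰₀γ — a gamma ray.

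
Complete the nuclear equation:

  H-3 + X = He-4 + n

deuteron

Conserve mass number: 3 + A = 4 + 1, so A = 2.
Conserve atomic number: 1 + Z = 2 + 0, so Z = 1.
A = 2 and Z = 1 is H-2 — a deuteron.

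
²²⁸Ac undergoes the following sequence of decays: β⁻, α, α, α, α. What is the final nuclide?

Start: (A, Z) = (228, 89).
After β⁻: (228, 90).
After α: (224, 88).
After α: (220, 86).
After α: (216, 84).
After α: (212, 82).
Z = 82 is lead.

Pb-212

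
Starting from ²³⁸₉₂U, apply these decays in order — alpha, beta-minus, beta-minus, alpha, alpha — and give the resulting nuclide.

Start: (A, Z) = (238, 92).
After α: (234, 90).
After β⁻: (234, 91).
After β⁻: (234, 92).
After α: (230, 90).
After α: (226, 88).
Z = 88 is radium.

Ra-226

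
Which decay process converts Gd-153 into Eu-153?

beta-plus decay or electron capture

ΔA = 153 − 153 = 0; ΔZ = 63 − 64 = -1.
A is unchanged and Z drops by 1 — a proton has become a neutron (β⁺ emission or electron capture).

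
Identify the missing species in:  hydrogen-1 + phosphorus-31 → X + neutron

Conserve mass number: 1 + 31 = A + 1, so A = 31.
Conserve atomic number: 1 + 15 = Z + 0, so Z = 16.
Z = 16 is sulfur, so the species is sulfur-31.

S-31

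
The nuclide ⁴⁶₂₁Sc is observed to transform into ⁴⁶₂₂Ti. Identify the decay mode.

beta-minus decay

ΔA = 46 − 46 = 0; ΔZ = 22 − 21 = +1.
A is unchanged and Z rises by 1 — a neutron has become a proton (β⁻ decay).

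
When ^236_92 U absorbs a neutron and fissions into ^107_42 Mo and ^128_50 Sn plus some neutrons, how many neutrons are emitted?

2

Conserve mass number: 237 = 107 + 128 + k, so k = 237 − 235 = 2.
Check atomic number: 92 = 42 + 50 + 0 = 92. ✓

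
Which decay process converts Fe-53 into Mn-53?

beta-plus decay or electron capture

ΔA = 53 − 53 = 0; ΔZ = 25 − 26 = -1.
A is unchanged and Z drops by 1 — a proton has become a neutron (β⁺ emission or electron capture).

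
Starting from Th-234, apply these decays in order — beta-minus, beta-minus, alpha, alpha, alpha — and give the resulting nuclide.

Rn-222

Start: (A, Z) = (234, 90).
After β⁻: (234, 91).
After β⁻: (234, 92).
After α: (230, 90).
After α: (226, 88).
After α: (222, 86).
Z = 86 is radon.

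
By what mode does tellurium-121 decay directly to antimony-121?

ΔA = 121 − 121 = 0; ΔZ = 51 − 52 = -1.
A is unchanged and Z drops by 1 — a proton has become a neutron (β⁺ emission or electron capture).

beta-plus decay or electron capture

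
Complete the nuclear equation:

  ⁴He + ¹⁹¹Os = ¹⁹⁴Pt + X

Conserve mass number: 4 + 191 = 194 + A, so A = 1.
Conserve atomic number: 2 + 76 = 78 + Z, so Z = 0.
A = 1 and Z = 0 is ¹n — a neutron.

neutron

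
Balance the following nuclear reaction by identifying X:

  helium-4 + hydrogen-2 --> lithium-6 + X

Conserve mass number: 4 + 2 = 6 + A, so A = 0.
Conserve atomic number: 2 + 1 = 3 + Z, so Z = 0.
A = 0 and Z = 0 is γ — a gamma ray.

gamma ray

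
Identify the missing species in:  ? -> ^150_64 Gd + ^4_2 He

Conserve mass number: A = 150 + 4, so A = 154.
Conserve atomic number: Z = 64 + 2, so Z = 66.
Z = 66 is dysprosium, so the species is ^154_66 Dy.

Dy-154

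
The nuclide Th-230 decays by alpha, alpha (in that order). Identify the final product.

Start: (A, Z) = (230, 90).
After α: (226, 88).
After α: (222, 86).
Z = 86 is radon.

Rn-222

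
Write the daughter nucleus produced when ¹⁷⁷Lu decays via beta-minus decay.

Beta-minus decay: mass number changes by +0, atomic number by +1.
A: 177 = 177; Z: 71 + 1 = 72.
Z = 72 is hafnium, so the daughter is ¹⁷⁷Hf.

Hf-177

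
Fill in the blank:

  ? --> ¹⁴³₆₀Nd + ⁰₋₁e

Pr-143

Conserve mass number: A = 143 + 0, so A = 143.
Conserve atomic number: Z = 60 − 1, so Z = 59.
Z = 59 is praseodymium, so the species is ¹⁴³₅₉Pr.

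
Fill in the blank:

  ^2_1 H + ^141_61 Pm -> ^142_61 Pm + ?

Conserve mass number: 2 + 141 = 142 + A, so A = 1.
Conserve atomic number: 1 + 61 = 61 + Z, so Z = 1.
A = 1 and Z = 1 is ^1_1 H — a proton.

proton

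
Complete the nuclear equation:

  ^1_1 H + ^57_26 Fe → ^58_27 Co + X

gamma ray

Conserve mass number: 1 + 57 = 58 + A, so A = 0.
Conserve atomic number: 1 + 26 = 27 + Z, so Z = 0.
A = 0 and Z = 0 is ^0_0 γ — a gamma ray.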